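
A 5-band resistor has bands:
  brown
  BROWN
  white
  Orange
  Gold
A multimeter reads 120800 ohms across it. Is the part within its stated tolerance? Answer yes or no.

yes

Brown → 1 (first significant figure)
Brown → 1 (second significant figure)
White → 9 (third significant figure)
Orange → ×10^3 multiplier
Gold → ±5% tolerance
119 × 1000 = 119000 Ω
Allowed range: 113050 Ω to 124950 Ω.
120800 ohms lies inside that range.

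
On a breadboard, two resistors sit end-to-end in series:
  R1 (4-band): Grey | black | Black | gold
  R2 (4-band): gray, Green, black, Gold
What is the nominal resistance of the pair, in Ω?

165 Ω

R1: grey, black → 80; black ×1 → 80 Ω.
R2: grey, green → 85; black ×1 → 85 Ω.
Series: 80 + 85 = 165 Ω.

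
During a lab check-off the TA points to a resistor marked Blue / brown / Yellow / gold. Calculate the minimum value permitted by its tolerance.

579500 Ω

Blue → 6 (first significant figure)
Brown → 1 (second significant figure)
Yellow → ×10^4 multiplier
Gold → ±5% tolerance
61 × 10000 = 610000 Ω
Minimum = 610000 × (1 − 5/100) = 579500 Ω.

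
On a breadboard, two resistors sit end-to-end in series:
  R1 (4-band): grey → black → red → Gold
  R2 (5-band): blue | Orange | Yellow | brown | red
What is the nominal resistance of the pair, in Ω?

14340 Ω

R1: grey, black → 80; red ×10^2 → 8000 Ω.
R2: blue, orange, yellow → 634; brown ×10 → 6340 Ω.
Series: 8000 + 6340 = 14340 Ω.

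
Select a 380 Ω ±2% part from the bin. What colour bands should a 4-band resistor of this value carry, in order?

orange, grey, brown, red

380 Ω = 38 × 10^1.
3 → orange
8 → grey
Multiplier 10^1 → brown.
±2% tolerance → red.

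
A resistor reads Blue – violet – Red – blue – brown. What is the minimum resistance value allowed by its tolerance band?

665280000 Ω

Blue → 6 (first significant figure)
Violet → 7 (second significant figure)
Red → 2 (third significant figure)
Blue → ×10^6 multiplier
Brown → ±1% tolerance
672 × 1000000 = 672000000 Ω
Minimum = 672000000 × (1 − 1/100) = 665280000 Ω.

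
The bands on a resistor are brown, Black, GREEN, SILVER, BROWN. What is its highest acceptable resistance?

Brown → 1 (first significant figure)
Black → 0 (second significant figure)
Green → 5 (third significant figure)
Silver → ×0.01 multiplier
Brown → ±1% tolerance
105 × 0.01 = 1.05 Ω
Highest = 1.05 × (1 + 1/100) = 1.0605 Ω.

1.0605 Ω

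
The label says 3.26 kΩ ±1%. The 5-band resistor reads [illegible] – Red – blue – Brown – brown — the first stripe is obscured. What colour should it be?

orange

3260 Ω = 326 × 10^1.
The first band gives digit 3 of the significand, and 3 is orange.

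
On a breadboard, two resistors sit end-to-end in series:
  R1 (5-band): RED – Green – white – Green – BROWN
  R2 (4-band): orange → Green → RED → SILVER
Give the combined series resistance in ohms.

25903500 Ω

R1: red, green, white → 259; green ×10^5 → 25900000 Ω.
R2: orange, green → 35; red ×10^2 → 3500 Ω.
Series: 25900000 + 3500 = 25903500 Ω.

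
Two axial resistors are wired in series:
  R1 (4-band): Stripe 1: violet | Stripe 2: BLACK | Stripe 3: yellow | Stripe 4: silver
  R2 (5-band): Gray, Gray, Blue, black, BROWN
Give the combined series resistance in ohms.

700886 Ω

R1: violet, black → 70; yellow ×10^4 → 700000 Ω.
R2: grey, grey, blue → 886; black ×1 → 886 Ω.
Series: 700000 + 886 = 700886 Ω.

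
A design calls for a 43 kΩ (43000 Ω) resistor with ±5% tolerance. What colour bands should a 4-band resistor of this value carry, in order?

43000 Ω = 43 × 10^3.
4 → yellow
3 → orange
Multiplier 10^3 → orange.
±5% tolerance → gold.

yellow, orange, orange, gold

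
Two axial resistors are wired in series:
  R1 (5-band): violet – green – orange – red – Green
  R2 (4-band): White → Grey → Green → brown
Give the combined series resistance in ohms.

R1: violet, green, orange → 753; red ×10^2 → 75300 Ω.
R2: white, grey → 98; green ×10^5 → 9800000 Ω.
Series: 75300 + 9800000 = 9875300 Ω.

9875300 Ω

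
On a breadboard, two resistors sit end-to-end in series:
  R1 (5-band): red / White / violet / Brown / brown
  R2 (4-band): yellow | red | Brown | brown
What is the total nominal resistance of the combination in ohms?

3390 Ω

R1: red, white, violet → 297; brown ×10 → 2970 Ω.
R2: yellow, red → 42; brown ×10 → 420 Ω.
Series: 2970 + 420 = 3390 Ω.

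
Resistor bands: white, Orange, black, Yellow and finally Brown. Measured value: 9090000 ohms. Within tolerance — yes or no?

White → 9 (first significant figure)
Orange → 3 (second significant figure)
Black → 0 (third significant figure)
Yellow → ×10^4 multiplier
Brown → ±1% tolerance
930 × 10000 = 9300000 Ω
Allowed range: 9207000 Ω to 9393000 Ω.
9090000 ohms lies outside that range.

no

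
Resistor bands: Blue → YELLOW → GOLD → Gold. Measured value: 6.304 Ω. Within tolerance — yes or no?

yes

Blue → 6 (first significant figure)
Yellow → 4 (second significant figure)
Gold → ×0.1 multiplier
Gold → ±5% tolerance
64 × 0.1 = 6.4 Ω
Allowed range: 6.08 Ω to 6.72 Ω.
6.304 Ω lies inside that range.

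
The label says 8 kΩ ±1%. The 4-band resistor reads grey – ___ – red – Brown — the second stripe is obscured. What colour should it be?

black

8000 Ω = 80 × 10^2.
The second band gives digit 0 of the significand, and 0 is black.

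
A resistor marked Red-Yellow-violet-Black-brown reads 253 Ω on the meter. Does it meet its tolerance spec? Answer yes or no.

no

Red → 2 (first significant figure)
Yellow → 4 (second significant figure)
Violet → 7 (third significant figure)
Black → ×1 multiplier
Brown → ±1% tolerance
247 × 1 = 247 Ω
Allowed range: 244.53 Ω to 249.47 Ω.
253 Ω lies outside that range.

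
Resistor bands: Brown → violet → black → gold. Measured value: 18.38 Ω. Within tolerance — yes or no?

no

Brown → 1 (first significant figure)
Violet → 7 (second significant figure)
Black → ×1 multiplier
Gold → ±5% tolerance
17 × 1 = 17 Ω
Allowed range: 16.15 Ω to 17.85 Ω.
18.38 Ω lies outside that range.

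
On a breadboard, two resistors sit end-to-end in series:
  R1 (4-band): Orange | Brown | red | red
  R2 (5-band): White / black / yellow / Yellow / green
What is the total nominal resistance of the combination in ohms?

R1: orange, brown → 31; red ×10^2 → 3100 Ω.
R2: white, black, yellow → 904; yellow ×10^4 → 9040000 Ω.
Series: 3100 + 9040000 = 9043100 Ω.

9043100 Ω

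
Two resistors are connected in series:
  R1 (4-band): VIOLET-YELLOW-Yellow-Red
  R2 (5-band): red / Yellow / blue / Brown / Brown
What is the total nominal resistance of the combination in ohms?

742460 Ω

R1: violet, yellow → 74; yellow ×10^4 → 740000 Ω.
R2: red, yellow, blue → 246; brown ×10 → 2460 Ω.
Series: 740000 + 2460 = 742460 Ω.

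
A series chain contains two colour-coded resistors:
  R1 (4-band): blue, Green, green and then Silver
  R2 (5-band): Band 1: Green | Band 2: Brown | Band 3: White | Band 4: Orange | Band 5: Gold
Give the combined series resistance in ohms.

R1: blue, green → 65; green ×10^5 → 6500000 Ω.
R2: green, brown, white → 519; orange ×10^3 → 519000 Ω.
Series: 6500000 + 519000 = 7019000 Ω.

7019000 Ω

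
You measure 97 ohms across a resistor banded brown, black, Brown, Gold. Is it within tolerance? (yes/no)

Brown → 1 (first significant figure)
Black → 0 (second significant figure)
Brown → ×10 multiplier
Gold → ±5% tolerance
10 × 10 = 100 Ω
Allowed range: 95 Ω to 105 Ω.
97 ohms lies inside that range.

yes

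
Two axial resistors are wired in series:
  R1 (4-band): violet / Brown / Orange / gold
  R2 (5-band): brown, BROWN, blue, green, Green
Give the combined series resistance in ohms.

R1: violet, brown → 71; orange ×10^3 → 71000 Ω.
R2: brown, brown, blue → 116; green ×10^5 → 11600000 Ω.
Series: 71000 + 11600000 = 11671000 Ω.

11671000 Ω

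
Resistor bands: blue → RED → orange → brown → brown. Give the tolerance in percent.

The last band, brown, is the tolerance band.
Brown corresponds to ±1%.

±1%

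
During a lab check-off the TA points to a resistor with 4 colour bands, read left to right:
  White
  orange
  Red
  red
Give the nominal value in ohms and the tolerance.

White → 9 (first significant figure)
Orange → 3 (second significant figure)
Red → ×10^2 multiplier
Red → ±2% tolerance
93 × 100 = 9300 Ω

9300 Ω ±2%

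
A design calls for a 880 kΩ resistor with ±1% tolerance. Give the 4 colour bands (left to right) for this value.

grey, grey, yellow, brown

880000 Ω = 88 × 10^4.
8 → grey
8 → grey
Multiplier 10^4 → yellow.
±1% tolerance → brown.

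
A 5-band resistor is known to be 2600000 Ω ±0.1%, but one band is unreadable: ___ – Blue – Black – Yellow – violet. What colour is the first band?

2600000 Ω = 260 × 10^4.
The first band gives digit 2 of the significand, and 2 is red.

red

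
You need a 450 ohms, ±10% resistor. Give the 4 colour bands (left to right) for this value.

yellow, green, brown, silver

450 Ω = 45 × 10^1.
4 → yellow
5 → green
Multiplier 10^1 → brown.
±10% tolerance → silver.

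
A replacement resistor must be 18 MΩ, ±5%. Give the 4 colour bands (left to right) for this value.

18000000 Ω = 18 × 10^6.
1 → brown
8 → grey
Multiplier 10^6 → blue.
±5% tolerance → gold.

brown, grey, blue, gold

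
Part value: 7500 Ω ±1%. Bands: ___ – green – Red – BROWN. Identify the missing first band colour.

violet

7500 Ω = 75 × 10^2.
The first band gives digit 7 of the significand, and 7 is violet.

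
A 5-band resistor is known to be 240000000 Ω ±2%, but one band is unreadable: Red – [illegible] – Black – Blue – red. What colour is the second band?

240000000 Ω = 240 × 10^6.
The second band gives digit 4 of the significand, and 4 is yellow.

yellow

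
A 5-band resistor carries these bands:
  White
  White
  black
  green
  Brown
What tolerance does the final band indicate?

±1%

The last band, brown, is the tolerance band.
Brown corresponds to ±1%.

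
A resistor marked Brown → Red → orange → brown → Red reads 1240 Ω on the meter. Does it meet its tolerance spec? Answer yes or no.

yes

Brown → 1 (first significant figure)
Red → 2 (second significant figure)
Orange → 3 (third significant figure)
Brown → ×10 multiplier
Red → ±2% tolerance
123 × 10 = 1230 Ω
Allowed range: 1205.4 Ω to 1254.6 Ω.
1240 Ω lies inside that range.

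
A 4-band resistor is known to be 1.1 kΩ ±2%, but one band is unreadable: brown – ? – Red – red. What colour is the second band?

brown

1100 Ω = 11 × 10^2.
The second band gives digit 1 of the significand, and 1 is brown.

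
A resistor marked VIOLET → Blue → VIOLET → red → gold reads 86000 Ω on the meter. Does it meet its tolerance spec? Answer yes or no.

no

Violet → 7 (first significant figure)
Blue → 6 (second significant figure)
Violet → 7 (third significant figure)
Red → ×10^2 multiplier
Gold → ±5% tolerance
767 × 100 = 76700 Ω
Allowed range: 72865 Ω to 80535 Ω.
86000 Ω lies outside that range.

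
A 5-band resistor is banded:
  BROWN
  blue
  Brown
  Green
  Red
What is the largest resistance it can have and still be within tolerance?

Brown → 1 (first significant figure)
Blue → 6 (second significant figure)
Brown → 1 (third significant figure)
Green → ×10^5 multiplier
Red → ±2% tolerance
161 × 100000 = 16100000 Ω
Largest = 16100000 × (1 + 2/100) = 16422000 Ω.

16422000 Ω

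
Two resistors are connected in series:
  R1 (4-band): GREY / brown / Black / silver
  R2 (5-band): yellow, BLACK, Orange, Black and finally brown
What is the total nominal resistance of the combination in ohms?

R1: grey, brown → 81; black ×1 → 81 Ω.
R2: yellow, black, orange → 403; black ×1 → 403 Ω.
Series: 81 + 403 = 484 Ω.

484 Ω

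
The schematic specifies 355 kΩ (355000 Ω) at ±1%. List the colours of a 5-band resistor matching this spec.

355000 Ω = 355 × 10^3.
3 → orange
5 → green
5 → green
Multiplier 10^3 → orange.
±1% tolerance → brown.

orange, green, green, orange, brown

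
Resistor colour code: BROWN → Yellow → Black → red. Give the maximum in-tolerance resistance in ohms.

14.28 Ω

Brown → 1 (first significant figure)
Yellow → 4 (second significant figure)
Black → ×1 multiplier
Red → ±2% tolerance
14 × 1 = 14 Ω
Maximum = 14 × (1 + 2/100) = 14.28 Ω.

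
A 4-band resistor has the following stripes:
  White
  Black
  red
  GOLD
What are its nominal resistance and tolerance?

9000 Ω ±5%

White → 9 (first significant figure)
Black → 0 (second significant figure)
Red → ×10^2 multiplier
Gold → ±5% tolerance
90 × 100 = 9000 Ω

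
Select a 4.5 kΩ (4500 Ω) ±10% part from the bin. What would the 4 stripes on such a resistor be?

4500 Ω = 45 × 10^2.
4 → yellow
5 → green
Multiplier 10^2 → red.
±10% tolerance → silver.

yellow, green, red, silver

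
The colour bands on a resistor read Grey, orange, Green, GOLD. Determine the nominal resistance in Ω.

8300000 Ω

Grey → 8 (first significant figure)
Orange → 3 (second significant figure)
Green → ×10^5 multiplier
83 × 100000 = 8300000 Ω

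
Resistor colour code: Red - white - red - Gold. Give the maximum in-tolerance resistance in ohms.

3045 Ω

Red → 2 (first significant figure)
White → 9 (second significant figure)
Red → ×10^2 multiplier
Gold → ±5% tolerance
29 × 100 = 2900 Ω
Maximum = 2900 × (1 + 5/100) = 3045 Ω.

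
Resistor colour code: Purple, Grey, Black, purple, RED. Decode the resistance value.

Violet → 7 (first significant figure)
Grey → 8 (second significant figure)
Black → 0 (third significant figure)
Violet → ×10^7 multiplier
780 × 10000000 = 7800000000 Ω

7800000000 Ω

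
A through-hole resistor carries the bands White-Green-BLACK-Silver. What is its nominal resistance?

95 Ω

White → 9 (first significant figure)
Green → 5 (second significant figure)
Black → ×1 multiplier
95 × 1 = 95 Ω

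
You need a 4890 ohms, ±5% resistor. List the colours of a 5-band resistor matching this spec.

yellow, grey, white, brown, gold

4890 Ω = 489 × 10^1.
4 → yellow
8 → grey
9 → white
Multiplier 10^1 → brown.
±5% tolerance → gold.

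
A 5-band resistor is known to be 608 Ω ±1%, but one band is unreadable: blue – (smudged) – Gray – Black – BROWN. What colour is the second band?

608 Ω = 608 × 10^0.
The second band gives digit 0 of the significand, and 0 is black.

black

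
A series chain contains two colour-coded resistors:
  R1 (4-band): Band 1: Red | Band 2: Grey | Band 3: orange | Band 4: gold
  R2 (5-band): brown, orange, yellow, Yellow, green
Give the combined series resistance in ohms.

R1: red, grey → 28; orange ×10^3 → 28000 Ω.
R2: brown, orange, yellow → 134; yellow ×10^4 → 1340000 Ω.
Series: 28000 + 1340000 = 1368000 Ω.

1368000 Ω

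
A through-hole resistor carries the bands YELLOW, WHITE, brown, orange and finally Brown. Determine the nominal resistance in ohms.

491000 Ω

Yellow → 4 (first significant figure)
White → 9 (second significant figure)
Brown → 1 (third significant figure)
Orange → ×10^3 multiplier
491 × 1000 = 491000 Ω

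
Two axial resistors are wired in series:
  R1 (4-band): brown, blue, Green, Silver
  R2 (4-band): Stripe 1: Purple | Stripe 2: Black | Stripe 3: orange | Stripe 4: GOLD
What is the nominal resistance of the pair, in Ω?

R1: brown, blue → 16; green ×10^5 → 1600000 Ω.
R2: violet, black → 70; orange ×10^3 → 70000 Ω.
Series: 1600000 + 70000 = 1670000 Ω.

1670000 Ω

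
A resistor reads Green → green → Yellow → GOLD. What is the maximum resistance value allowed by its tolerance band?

577500 Ω

Green → 5 (first significant figure)
Green → 5 (second significant figure)
Yellow → ×10^4 multiplier
Gold → ±5% tolerance
55 × 10000 = 550000 Ω
Maximum = 550000 × (1 + 5/100) = 577500 Ω.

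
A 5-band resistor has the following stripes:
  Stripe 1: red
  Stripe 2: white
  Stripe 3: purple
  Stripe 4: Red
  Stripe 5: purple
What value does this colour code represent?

29700 Ω

Red → 2 (first significant figure)
White → 9 (second significant figure)
Violet → 7 (third significant figure)
Red → ×10^2 multiplier
297 × 100 = 29700 Ω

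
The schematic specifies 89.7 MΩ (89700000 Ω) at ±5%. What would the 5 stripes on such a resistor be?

89700000 Ω = 897 × 10^5.
8 → grey
9 → white
7 → violet
Multiplier 10^5 → green.
±5% tolerance → gold.

grey, white, violet, green, gold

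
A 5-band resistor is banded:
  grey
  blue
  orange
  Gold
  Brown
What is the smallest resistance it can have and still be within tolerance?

85.437 Ω

Grey → 8 (first significant figure)
Blue → 6 (second significant figure)
Orange → 3 (third significant figure)
Gold → ×0.1 multiplier
Brown → ±1% tolerance
863 × 0.1 = 86.3 Ω
Smallest = 86.3 × (1 − 1/100) = 85.437 Ω.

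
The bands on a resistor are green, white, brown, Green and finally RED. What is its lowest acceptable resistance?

Green → 5 (first significant figure)
White → 9 (second significant figure)
Brown → 1 (third significant figure)
Green → ×10^5 multiplier
Red → ±2% tolerance
591 × 100000 = 59100000 Ω
Lowest = 59100000 × (1 − 2/100) = 57918000 Ω.

57918000 Ω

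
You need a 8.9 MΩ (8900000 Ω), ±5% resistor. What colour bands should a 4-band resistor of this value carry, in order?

grey, white, green, gold

8900000 Ω = 89 × 10^5.
8 → grey
9 → white
Multiplier 10^5 → green.
±5% tolerance → gold.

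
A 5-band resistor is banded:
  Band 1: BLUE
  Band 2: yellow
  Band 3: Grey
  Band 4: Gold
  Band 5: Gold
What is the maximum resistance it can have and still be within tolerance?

68.04 Ω

Blue → 6 (first significant figure)
Yellow → 4 (second significant figure)
Grey → 8 (third significant figure)
Gold → ×0.1 multiplier
Gold → ±5% tolerance
648 × 0.1 = 64.8 Ω
Maximum = 64.8 × (1 + 5/100) = 68.04 Ω.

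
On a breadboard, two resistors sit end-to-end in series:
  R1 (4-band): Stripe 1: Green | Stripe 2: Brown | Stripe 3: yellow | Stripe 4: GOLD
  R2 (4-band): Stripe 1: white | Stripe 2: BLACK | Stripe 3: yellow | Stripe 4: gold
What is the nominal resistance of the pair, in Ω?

1410000 Ω

R1: green, brown → 51; yellow ×10^4 → 510000 Ω.
R2: white, black → 90; yellow ×10^4 → 900000 Ω.
Series: 510000 + 900000 = 1410000 Ω.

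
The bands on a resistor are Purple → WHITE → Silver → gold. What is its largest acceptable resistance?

0.8295 Ω

Violet → 7 (first significant figure)
White → 9 (second significant figure)
Silver → ×0.01 multiplier
Gold → ±5% tolerance
79 × 0.01 = 0.79 Ω
Largest = 0.79 × (1 + 5/100) = 0.8295 Ω.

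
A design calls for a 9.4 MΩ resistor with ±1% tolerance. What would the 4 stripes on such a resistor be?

9400000 Ω = 94 × 10^5.
9 → white
4 → yellow
Multiplier 10^5 → green.
±1% tolerance → brown.

white, yellow, green, brown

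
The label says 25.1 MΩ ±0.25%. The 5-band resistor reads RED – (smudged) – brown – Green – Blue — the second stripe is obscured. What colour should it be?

25100000 Ω = 251 × 10^5.
The second band gives digit 5 of the significand, and 5 is green.

green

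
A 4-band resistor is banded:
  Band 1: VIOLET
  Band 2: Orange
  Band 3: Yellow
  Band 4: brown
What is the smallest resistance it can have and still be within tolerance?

722700 Ω

Violet → 7 (first significant figure)
Orange → 3 (second significant figure)
Yellow → ×10^4 multiplier
Brown → ±1% tolerance
73 × 10000 = 730000 Ω
Smallest = 730000 × (1 − 1/100) = 722700 Ω.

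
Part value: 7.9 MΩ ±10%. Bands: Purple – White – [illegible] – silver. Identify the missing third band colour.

7900000 Ω = 79 × 10^5.
The third band is the multiplier, 10^5, which is green.

green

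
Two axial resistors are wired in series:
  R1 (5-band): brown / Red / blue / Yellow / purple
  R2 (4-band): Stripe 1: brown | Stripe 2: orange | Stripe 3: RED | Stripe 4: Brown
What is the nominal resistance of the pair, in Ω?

1261300 Ω

R1: brown, red, blue → 126; yellow ×10^4 → 1260000 Ω.
R2: brown, orange → 13; red ×10^2 → 1300 Ω.
Series: 1260000 + 1300 = 1261300 Ω.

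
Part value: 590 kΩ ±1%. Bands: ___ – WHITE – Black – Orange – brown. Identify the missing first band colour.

590000 Ω = 590 × 10^3.
The first band gives digit 5 of the significand, and 5 is green.

green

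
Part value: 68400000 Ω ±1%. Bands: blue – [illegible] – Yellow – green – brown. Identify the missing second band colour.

68400000 Ω = 684 × 10^5.
The second band gives digit 8 of the significand, and 8 is grey.

grey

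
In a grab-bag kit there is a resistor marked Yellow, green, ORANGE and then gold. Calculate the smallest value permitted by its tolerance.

42750 Ω

Yellow → 4 (first significant figure)
Green → 5 (second significant figure)
Orange → ×10^3 multiplier
Gold → ±5% tolerance
45 × 1000 = 45000 Ω
Smallest = 45000 × (1 − 5/100) = 42750 Ω.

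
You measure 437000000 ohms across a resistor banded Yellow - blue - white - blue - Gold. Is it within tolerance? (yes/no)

no

Yellow → 4 (first significant figure)
Blue → 6 (second significant figure)
White → 9 (third significant figure)
Blue → ×10^6 multiplier
Gold → ±5% tolerance
469 × 1000000 = 469000000 Ω
Allowed range: 445550000 Ω to 492450000 Ω.
437000000 ohms lies outside that range.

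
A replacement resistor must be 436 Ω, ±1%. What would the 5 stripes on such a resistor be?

436 Ω = 436 × 10^0.
4 → yellow
3 → orange
6 → blue
Multiplier 10^0 → black.
±1% tolerance → brown.

yellow, orange, blue, black, brown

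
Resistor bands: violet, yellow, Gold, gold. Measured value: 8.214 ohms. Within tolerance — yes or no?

Violet → 7 (first significant figure)
Yellow → 4 (second significant figure)
Gold → ×0.1 multiplier
Gold → ±5% tolerance
74 × 0.1 = 7.4 Ω
Allowed range: 7.03 Ω to 7.77 Ω.
8.214 ohms lies outside that range.

no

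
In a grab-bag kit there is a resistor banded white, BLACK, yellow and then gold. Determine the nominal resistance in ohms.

900000 Ω

White → 9 (first significant figure)
Black → 0 (second significant figure)
Yellow → ×10^4 multiplier
90 × 10000 = 900000 Ω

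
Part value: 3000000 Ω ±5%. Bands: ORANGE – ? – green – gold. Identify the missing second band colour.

3000000 Ω = 30 × 10^5.
The second band gives digit 0 of the significand, and 0 is black.

black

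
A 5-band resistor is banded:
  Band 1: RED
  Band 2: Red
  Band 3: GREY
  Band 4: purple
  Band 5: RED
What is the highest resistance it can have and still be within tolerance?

2325600000 Ω

Red → 2 (first significant figure)
Red → 2 (second significant figure)
Grey → 8 (third significant figure)
Violet → ×10^7 multiplier
Red → ±2% tolerance
228 × 10000000 = 2280000000 Ω
Highest = 2280000000 × (1 + 2/100) = 2325600000 Ω.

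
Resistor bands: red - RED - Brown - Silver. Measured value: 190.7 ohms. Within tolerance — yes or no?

Red → 2 (first significant figure)
Red → 2 (second significant figure)
Brown → ×10 multiplier
Silver → ±10% tolerance
22 × 10 = 220 Ω
Allowed range: 198 Ω to 242 Ω.
190.7 ohms lies outside that range.

no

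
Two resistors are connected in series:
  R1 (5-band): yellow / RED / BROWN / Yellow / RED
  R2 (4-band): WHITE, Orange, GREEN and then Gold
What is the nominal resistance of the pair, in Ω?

R1: yellow, red, brown → 421; yellow ×10^4 → 4210000 Ω.
R2: white, orange → 93; green ×10^5 → 9300000 Ω.
Series: 4210000 + 9300000 = 13510000 Ω.

13510000 Ω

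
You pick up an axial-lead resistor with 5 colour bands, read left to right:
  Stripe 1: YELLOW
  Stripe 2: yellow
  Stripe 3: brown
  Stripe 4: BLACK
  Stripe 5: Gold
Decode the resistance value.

441 Ω

Yellow → 4 (first significant figure)
Yellow → 4 (second significant figure)
Brown → 1 (third significant figure)
Black → ×1 multiplier
441 × 1 = 441 Ω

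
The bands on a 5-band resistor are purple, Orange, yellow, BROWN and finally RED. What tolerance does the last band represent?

The last band, red, is the tolerance band.
Red corresponds to ±2%.

±2%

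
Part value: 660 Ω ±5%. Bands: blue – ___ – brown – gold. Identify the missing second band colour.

660 Ω = 66 × 10^1.
The second band gives digit 6 of the significand, and 6 is blue.

blue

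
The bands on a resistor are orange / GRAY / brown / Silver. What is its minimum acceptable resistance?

Orange → 3 (first significant figure)
Grey → 8 (second significant figure)
Brown → ×10 multiplier
Silver → ±10% tolerance
38 × 10 = 380 Ω
Minimum = 380 × (1 − 10/100) = 342 Ω.

342 Ω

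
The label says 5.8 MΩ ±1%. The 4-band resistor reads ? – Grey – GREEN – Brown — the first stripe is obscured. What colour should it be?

5800000 Ω = 58 × 10^5.
The first band gives digit 5 of the significand, and 5 is green.

green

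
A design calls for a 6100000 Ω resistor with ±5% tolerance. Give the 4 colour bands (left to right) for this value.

6100000 Ω = 61 × 10^5.
6 → blue
1 → brown
Multiplier 10^5 → green.
±5% tolerance → gold.

blue, brown, green, gold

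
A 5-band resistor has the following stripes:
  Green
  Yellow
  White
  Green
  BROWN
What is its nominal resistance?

54900000 Ω

Green → 5 (first significant figure)
Yellow → 4 (second significant figure)
White → 9 (third significant figure)
Green → ×10^5 multiplier
549 × 100000 = 54900000 Ω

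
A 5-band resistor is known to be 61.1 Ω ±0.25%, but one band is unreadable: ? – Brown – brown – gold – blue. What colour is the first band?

61.1 Ω = 611 × 10^-1.
The first band gives digit 6 of the significand, and 6 is blue.

blue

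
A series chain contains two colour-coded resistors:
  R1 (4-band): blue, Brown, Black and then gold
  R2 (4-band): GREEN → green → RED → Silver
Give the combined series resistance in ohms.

R1: blue, brown → 61; black ×1 → 61 Ω.
R2: green, green → 55; red ×10^2 → 5500 Ω.
Series: 61 + 5500 = 5561 Ω.

5561 Ω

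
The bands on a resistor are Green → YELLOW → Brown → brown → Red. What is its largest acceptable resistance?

Green → 5 (first significant figure)
Yellow → 4 (second significant figure)
Brown → 1 (third significant figure)
Brown → ×10 multiplier
Red → ±2% tolerance
541 × 10 = 5410 Ω
Largest = 5410 × (1 + 2/100) = 5518.2 Ω.

5518.2 Ω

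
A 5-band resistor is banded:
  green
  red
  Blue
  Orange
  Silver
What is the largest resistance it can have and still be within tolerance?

578600 Ω

Green → 5 (first significant figure)
Red → 2 (second significant figure)
Blue → 6 (third significant figure)
Orange → ×10^3 multiplier
Silver → ±10% tolerance
526 × 1000 = 526000 Ω
Largest = 526000 × (1 + 10/100) = 578600 Ω.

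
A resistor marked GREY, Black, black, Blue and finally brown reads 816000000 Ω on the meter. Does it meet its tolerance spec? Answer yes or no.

Grey → 8 (first significant figure)
Black → 0 (second significant figure)
Black → 0 (third significant figure)
Blue → ×10^6 multiplier
Brown → ±1% tolerance
800 × 1000000 = 800000000 Ω
Allowed range: 792000000 Ω to 808000000 Ω.
816000000 Ω lies outside that range.

no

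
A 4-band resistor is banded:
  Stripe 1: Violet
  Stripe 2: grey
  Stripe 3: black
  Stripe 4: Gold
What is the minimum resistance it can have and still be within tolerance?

74.1 Ω

Violet → 7 (first significant figure)
Grey → 8 (second significant figure)
Black → ×1 multiplier
Gold → ±5% tolerance
78 × 1 = 78 Ω
Minimum = 78 × (1 − 5/100) = 74.1 Ω.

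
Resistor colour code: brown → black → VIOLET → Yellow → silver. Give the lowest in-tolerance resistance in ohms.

963000 Ω

Brown → 1 (first significant figure)
Black → 0 (second significant figure)
Violet → 7 (third significant figure)
Yellow → ×10^4 multiplier
Silver → ±10% tolerance
107 × 10000 = 1070000 Ω
Lowest = 1070000 × (1 − 10/100) = 963000 Ω.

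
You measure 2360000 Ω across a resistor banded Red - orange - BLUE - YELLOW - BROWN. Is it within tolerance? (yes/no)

Red → 2 (first significant figure)
Orange → 3 (second significant figure)
Blue → 6 (third significant figure)
Yellow → ×10^4 multiplier
Brown → ±1% tolerance
236 × 10000 = 2360000 Ω
Allowed range: 2336400 Ω to 2383600 Ω.
2360000 Ω lies inside that range.

yes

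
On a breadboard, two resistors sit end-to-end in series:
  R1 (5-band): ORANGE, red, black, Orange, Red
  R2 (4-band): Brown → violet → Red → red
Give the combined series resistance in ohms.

321700 Ω

R1: orange, red, black → 320; orange ×10^3 → 320000 Ω.
R2: brown, violet → 17; red ×10^2 → 1700 Ω.
Series: 320000 + 1700 = 321700 Ω.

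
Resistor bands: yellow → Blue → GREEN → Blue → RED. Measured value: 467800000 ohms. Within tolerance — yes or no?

yes

Yellow → 4 (first significant figure)
Blue → 6 (second significant figure)
Green → 5 (third significant figure)
Blue → ×10^6 multiplier
Red → ±2% tolerance
465 × 1000000 = 465000000 Ω
Allowed range: 455700000 Ω to 474300000 Ω.
467800000 ohms lies inside that range.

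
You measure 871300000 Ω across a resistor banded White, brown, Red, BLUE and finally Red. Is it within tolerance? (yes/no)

White → 9 (first significant figure)
Brown → 1 (second significant figure)
Red → 2 (third significant figure)
Blue → ×10^6 multiplier
Red → ±2% tolerance
912 × 1000000 = 912000000 Ω
Allowed range: 893760000 Ω to 930240000 Ω.
871300000 Ω lies outside that range.

no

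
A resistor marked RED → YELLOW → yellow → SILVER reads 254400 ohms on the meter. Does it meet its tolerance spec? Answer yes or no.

yes

Red → 2 (first significant figure)
Yellow → 4 (second significant figure)
Yellow → ×10^4 multiplier
Silver → ±10% tolerance
24 × 10000 = 240000 Ω
Allowed range: 216000 Ω to 264000 Ω.
254400 ohms lies inside that range.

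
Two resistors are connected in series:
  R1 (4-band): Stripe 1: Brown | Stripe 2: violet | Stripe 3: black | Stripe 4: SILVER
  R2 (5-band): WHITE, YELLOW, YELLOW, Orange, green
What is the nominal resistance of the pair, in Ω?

R1: brown, violet → 17; black ×1 → 17 Ω.
R2: white, yellow, yellow → 944; orange ×10^3 → 944000 Ω.
Series: 17 + 944000 = 944017 Ω.

944017 Ω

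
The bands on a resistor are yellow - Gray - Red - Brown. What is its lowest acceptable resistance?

4752 Ω

Yellow → 4 (first significant figure)
Grey → 8 (second significant figure)
Red → ×10^2 multiplier
Brown → ±1% tolerance
48 × 100 = 4800 Ω
Lowest = 4800 × (1 − 1/100) = 4752 Ω.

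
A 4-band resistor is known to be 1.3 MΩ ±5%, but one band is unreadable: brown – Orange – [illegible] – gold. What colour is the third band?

1300000 Ω = 13 × 10^5.
The third band is the multiplier, 10^5, which is green.

green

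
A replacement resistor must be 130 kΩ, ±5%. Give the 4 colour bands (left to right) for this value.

brown, orange, yellow, gold

130000 Ω = 13 × 10^4.
1 → brown
3 → orange
Multiplier 10^4 → yellow.
±5% tolerance → gold.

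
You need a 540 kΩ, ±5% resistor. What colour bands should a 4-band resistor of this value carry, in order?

540000 Ω = 54 × 10^4.
5 → green
4 → yellow
Multiplier 10^4 → yellow.
±5% tolerance → gold.

green, yellow, yellow, gold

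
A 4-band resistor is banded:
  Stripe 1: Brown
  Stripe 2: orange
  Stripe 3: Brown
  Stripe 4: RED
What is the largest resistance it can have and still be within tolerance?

Brown → 1 (first significant figure)
Orange → 3 (second significant figure)
Brown → ×10 multiplier
Red → ±2% tolerance
13 × 10 = 130 Ω
Largest = 130 × (1 + 2/100) = 132.6 Ω.

132.6 Ω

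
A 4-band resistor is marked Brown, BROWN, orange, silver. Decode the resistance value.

11000 Ω

Brown → 1 (first significant figure)
Brown → 1 (second significant figure)
Orange → ×10^3 multiplier
11 × 1000 = 11000 Ω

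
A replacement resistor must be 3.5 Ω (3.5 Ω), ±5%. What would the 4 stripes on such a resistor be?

3.5 Ω = 35 × 10^-1.
3 → orange
5 → green
Multiplier 10^-1 → gold.
±5% tolerance → gold.

orange, green, gold, gold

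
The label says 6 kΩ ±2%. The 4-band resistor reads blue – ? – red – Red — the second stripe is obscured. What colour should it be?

6000 Ω = 60 × 10^2.
The second band gives digit 0 of the significand, and 0 is black.

black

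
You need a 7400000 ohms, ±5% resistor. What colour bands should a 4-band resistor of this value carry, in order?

7400000 Ω = 74 × 10^5.
7 → violet
4 → yellow
Multiplier 10^5 → green.
±5% tolerance → gold.

violet, yellow, green, gold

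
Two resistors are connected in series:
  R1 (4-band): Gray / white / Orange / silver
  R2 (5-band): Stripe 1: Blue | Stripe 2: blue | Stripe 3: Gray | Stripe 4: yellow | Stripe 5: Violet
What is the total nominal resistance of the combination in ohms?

6769000 Ω

R1: grey, white → 89; orange ×10^3 → 89000 Ω.
R2: blue, blue, grey → 668; yellow ×10^4 → 6680000 Ω.
Series: 89000 + 6680000 = 6769000 Ω.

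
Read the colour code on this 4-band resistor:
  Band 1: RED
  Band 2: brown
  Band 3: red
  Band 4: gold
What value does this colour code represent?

Red → 2 (first significant figure)
Brown → 1 (second significant figure)
Red → ×10^2 multiplier
21 × 100 = 2100 Ω

2100 Ω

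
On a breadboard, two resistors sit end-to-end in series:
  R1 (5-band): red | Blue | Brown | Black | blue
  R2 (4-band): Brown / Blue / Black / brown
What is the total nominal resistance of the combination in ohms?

R1: red, blue, brown → 261; black ×1 → 261 Ω.
R2: brown, blue → 16; black ×1 → 16 Ω.
Series: 261 + 16 = 277 Ω.

277 Ω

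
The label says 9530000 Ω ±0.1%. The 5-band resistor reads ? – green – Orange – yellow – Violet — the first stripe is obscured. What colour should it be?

white

9530000 Ω = 953 × 10^4.
The first band gives digit 9 of the significand, and 9 is white.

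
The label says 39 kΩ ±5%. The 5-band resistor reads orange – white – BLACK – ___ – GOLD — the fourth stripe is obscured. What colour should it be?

red

39000 Ω = 390 × 10^2.
The fourth band is the multiplier, 10^2, which is red.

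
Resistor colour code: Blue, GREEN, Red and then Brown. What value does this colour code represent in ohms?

Blue → 6 (first significant figure)
Green → 5 (second significant figure)
Red → ×10^2 multiplier
65 × 100 = 6500 Ω

6500 Ω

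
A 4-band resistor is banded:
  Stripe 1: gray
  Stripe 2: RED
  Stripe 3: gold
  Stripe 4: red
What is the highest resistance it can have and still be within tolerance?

Grey → 8 (first significant figure)
Red → 2 (second significant figure)
Gold → ×0.1 multiplier
Red → ±2% tolerance
82 × 0.1 = 8.2 Ω
Highest = 8.2 × (1 + 2/100) = 8.364 Ω.

8.364 Ω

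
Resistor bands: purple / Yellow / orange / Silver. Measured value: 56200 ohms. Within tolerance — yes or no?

no

Violet → 7 (first significant figure)
Yellow → 4 (second significant figure)
Orange → ×10^3 multiplier
Silver → ±10% tolerance
74 × 1000 = 74000 Ω
Allowed range: 66600 Ω to 81400 Ω.
56200 ohms lies outside that range.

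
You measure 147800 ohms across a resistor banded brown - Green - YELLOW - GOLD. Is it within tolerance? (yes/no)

Brown → 1 (first significant figure)
Green → 5 (second significant figure)
Yellow → ×10^4 multiplier
Gold → ±5% tolerance
15 × 10000 = 150000 Ω
Allowed range: 142500 Ω to 157500 Ω.
147800 ohms lies inside that range.

yes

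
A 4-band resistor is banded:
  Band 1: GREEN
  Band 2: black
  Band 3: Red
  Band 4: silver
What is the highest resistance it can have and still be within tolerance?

5500 Ω

Green → 5 (first significant figure)
Black → 0 (second significant figure)
Red → ×10^2 multiplier
Silver → ±10% tolerance
50 × 100 = 5000 Ω
Highest = 5000 × (1 + 10/100) = 5500 Ω.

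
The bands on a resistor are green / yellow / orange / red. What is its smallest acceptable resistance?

Green → 5 (first significant figure)
Yellow → 4 (second significant figure)
Orange → ×10^3 multiplier
Red → ±2% tolerance
54 × 1000 = 54000 Ω
Smallest = 54000 × (1 − 2/100) = 52920 Ω.

52920 Ω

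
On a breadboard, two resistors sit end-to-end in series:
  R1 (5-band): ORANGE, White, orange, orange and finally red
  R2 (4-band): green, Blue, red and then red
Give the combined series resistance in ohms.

R1: orange, white, orange → 393; orange ×10^3 → 393000 Ω.
R2: green, blue → 56; red ×10^2 → 5600 Ω.
Series: 393000 + 5600 = 398600 Ω.

398600 Ω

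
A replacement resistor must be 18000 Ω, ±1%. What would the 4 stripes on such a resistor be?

18000 Ω = 18 × 10^3.
1 → brown
8 → grey
Multiplier 10^3 → orange.
±1% tolerance → brown.

brown, grey, orange, brown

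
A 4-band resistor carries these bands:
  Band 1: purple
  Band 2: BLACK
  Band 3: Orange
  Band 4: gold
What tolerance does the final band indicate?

The last band, gold, is the tolerance band.
Gold corresponds to ±5%.

±5%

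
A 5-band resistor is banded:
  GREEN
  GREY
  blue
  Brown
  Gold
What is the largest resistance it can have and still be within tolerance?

Green → 5 (first significant figure)
Grey → 8 (second significant figure)
Blue → 6 (third significant figure)
Brown → ×10 multiplier
Gold → ±5% tolerance
586 × 10 = 5860 Ω
Largest = 5860 × (1 + 5/100) = 6153 Ω.

6153 Ω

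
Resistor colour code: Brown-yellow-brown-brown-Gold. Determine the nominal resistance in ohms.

Brown → 1 (first significant figure)
Yellow → 4 (second significant figure)
Brown → 1 (third significant figure)
Brown → ×10 multiplier
141 × 10 = 1410 Ω

1410 Ω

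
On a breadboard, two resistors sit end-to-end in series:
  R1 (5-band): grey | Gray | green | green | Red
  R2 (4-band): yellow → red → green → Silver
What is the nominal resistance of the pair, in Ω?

R1: grey, grey, green → 885; green ×10^5 → 88500000 Ω.
R2: yellow, red → 42; green ×10^5 → 4200000 Ω.
Series: 88500000 + 4200000 = 92700000 Ω.

92700000 Ω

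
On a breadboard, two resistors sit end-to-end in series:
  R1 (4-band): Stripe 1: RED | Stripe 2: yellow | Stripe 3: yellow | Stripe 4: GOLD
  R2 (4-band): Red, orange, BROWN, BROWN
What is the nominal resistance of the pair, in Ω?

R1: red, yellow → 24; yellow ×10^4 → 240000 Ω.
R2: red, orange → 23; brown ×10 → 230 Ω.
Series: 240000 + 230 = 240230 Ω.

240230 Ω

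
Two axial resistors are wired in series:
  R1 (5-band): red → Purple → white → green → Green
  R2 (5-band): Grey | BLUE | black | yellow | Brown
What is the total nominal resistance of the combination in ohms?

R1: red, violet, white → 279; green ×10^5 → 27900000 Ω.
R2: grey, blue, black → 860; yellow ×10^4 → 8600000 Ω.
Series: 27900000 + 8600000 = 36500000 Ω.

36500000 Ω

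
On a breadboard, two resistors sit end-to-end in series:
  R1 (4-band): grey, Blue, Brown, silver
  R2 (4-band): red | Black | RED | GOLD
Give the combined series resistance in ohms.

2860 Ω

R1: grey, blue → 86; brown ×10 → 860 Ω.
R2: red, black → 20; red ×10^2 → 2000 Ω.
Series: 860 + 2000 = 2860 Ω.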